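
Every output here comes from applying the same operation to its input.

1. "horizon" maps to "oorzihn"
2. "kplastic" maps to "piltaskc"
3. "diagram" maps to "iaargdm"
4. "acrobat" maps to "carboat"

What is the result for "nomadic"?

oimdanc

What's happening: take characters alternately from the front and the back (1st, last, 2nd, 2nd-last, ...), then move the first 2 characters to the end (rotate left by 2).
"nomadic" → "oimdanc".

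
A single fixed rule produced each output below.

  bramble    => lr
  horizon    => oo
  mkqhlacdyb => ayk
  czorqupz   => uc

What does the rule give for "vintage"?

In each case the input is transformed by: move the first 3 characters to the end (rotate left by 3), then keep one character in every 3, starting at position 3 (positions 3rd, 6th, 9th, ...).
On "vintage": the first step gives "tagevin", and the second then gives "gi".

gi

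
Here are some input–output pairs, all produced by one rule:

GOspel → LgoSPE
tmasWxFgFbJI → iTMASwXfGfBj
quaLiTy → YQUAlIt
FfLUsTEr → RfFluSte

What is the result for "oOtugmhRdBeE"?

eOoTUGMHrDbE

The pattern: flip the case of every letter, then move the last character to the front.
"oOtugmhRdBeE" → "eOoTUGMHrDbE".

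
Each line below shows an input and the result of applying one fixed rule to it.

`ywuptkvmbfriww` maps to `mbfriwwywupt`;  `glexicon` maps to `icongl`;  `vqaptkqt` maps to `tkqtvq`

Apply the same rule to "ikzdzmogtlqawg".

gtlqawgikzdz

What's happening: swap the front and back halves of the string, then delete the last 2 characters.
Working it through for "ikzdzmogtlqawg": intermediate "gtlqawgikzdzmo", final "gtlqawgikzdz".
(Check on "vqaptkqt": → "tkqtvqap" → "tkqtvq" ✓)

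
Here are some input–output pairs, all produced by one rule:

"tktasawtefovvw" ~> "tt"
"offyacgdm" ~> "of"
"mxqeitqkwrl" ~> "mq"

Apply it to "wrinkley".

wi

What's happening: keep every other character starting from the first (positions 1st, 3rd, 5th, ...), then keep only the first 2 characters.
"wrinkley" → "wike" → "wi".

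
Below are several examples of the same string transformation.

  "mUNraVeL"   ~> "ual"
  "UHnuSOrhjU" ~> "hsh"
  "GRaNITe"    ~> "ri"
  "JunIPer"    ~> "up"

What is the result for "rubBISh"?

ui

Each output is the input with this applied: keep one character in every 3, starting at position 2 (positions 2nd, 5th, 8th, ...), then convert every letter to lowercase.
For "rubBISh", step one produces "uI"; step two turns that into "ui".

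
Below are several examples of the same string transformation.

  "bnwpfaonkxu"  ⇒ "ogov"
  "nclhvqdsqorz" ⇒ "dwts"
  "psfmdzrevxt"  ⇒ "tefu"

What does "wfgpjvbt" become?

Looking at the pairs, the operation is to shift every letter 1 place forward in the alphabet (wrapping around), then keep one character in every 3, starting at position 2 (positions 2nd, 5th, 8th, ...).
Applying both steps to "wfgpjvbt": "xghqkwcu", then "gku".

gku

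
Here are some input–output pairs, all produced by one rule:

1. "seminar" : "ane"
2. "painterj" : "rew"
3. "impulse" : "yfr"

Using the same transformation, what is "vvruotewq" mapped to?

Looking at the pairs, the operation is to shift every letter 13 places forward in the alphabet (wrapping around) — i.e. ROT13, then keep only the last 3 characters.
Starting from "vvruotewq": after the first operation, "iiehbgrjd"; after the second, "rjd".
(Check on "painterj": → "cnvagrew" → "rew" ✓)

rjd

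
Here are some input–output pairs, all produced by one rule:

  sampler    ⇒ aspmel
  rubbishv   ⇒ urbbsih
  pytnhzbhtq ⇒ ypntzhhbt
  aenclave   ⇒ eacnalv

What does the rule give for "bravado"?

rbvada

What's happening: delete the last character, then swap each adjacent pair of characters (1↔2, 3↔4, ...).
For "bravado", step one produces "bravad"; step two turns that into "rbvada".
(Check on "sampler": → "sample" → "aspmel" ✓)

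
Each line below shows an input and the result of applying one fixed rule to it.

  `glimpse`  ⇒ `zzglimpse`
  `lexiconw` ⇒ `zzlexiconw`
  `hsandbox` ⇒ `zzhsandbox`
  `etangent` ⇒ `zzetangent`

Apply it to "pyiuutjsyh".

zzpyiuutjsyh

What's happening: prepend "zz".
On "pyiuutjsyh" that produces "zzpyiuutjsyh".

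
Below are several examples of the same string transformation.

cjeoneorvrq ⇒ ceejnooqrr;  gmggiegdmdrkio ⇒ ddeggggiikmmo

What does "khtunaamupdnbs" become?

aabdhkmnnpstu

The pattern: sort the characters into alphabetical order, then delete the last character.
For "khtunaamupdnbs", step one produces "aabdhkmnnpstuu"; step two turns that into "aabdhkmnnpstu".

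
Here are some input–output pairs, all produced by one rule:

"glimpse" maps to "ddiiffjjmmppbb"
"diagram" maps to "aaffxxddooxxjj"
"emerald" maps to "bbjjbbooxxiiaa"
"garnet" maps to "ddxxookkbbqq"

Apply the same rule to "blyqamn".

The rule is to double every character, then shift every letter 3 places backward in the alphabet (wrapping around).
"blyqamn" → "bbllyyqqaammnn" → "yyiivvnnxxjjkk".
(Check on "glimpse": → "gglliimmppssee" → "ddiiffjjmmppbb" ✓)

yyiivvnnxxjjkk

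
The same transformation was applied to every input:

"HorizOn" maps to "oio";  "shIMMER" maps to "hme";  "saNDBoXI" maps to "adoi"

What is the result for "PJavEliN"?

In each case the input is transformed by: keep every other character starting from the second (positions 2nd, 4th, 6th, ...), then convert every letter to lowercase.
Applying that to "PJavEliN" gives "jvln".

jvln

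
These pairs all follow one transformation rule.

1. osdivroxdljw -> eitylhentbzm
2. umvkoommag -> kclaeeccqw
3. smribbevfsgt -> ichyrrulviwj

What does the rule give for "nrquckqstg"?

The transformation: shift every letter 10 places backward in the alphabet (wrapping around).
"nrquckqstg" → "dhgksagijw".

dhgksagijw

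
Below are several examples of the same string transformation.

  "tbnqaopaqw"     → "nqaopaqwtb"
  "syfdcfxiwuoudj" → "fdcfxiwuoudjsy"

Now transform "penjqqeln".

njqqelnpe

Looking at the pairs, the operation is to move the first 2 characters to the end (rotate left by 2).
On "penjqqeln" that produces "njqqelnpe".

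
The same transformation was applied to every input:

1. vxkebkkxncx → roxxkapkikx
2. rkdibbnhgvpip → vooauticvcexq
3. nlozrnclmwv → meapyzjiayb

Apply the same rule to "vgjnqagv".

Each output is the input with this applied: shift every letter 13 places forward in the alphabet (wrapping around) — i.e. ROT13, then move the first 3 characters to the end (rotate left by 3).
"vgjnqagv" → "itwadnti" → "adntiitw".

adntiitw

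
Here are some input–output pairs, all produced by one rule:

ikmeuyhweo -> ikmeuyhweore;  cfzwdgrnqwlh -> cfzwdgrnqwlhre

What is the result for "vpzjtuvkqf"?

Each output is the input with this applied: append "re".
So "vpzjtuvkqf" becomes "vpzjtuvkqfre".

vpzjtuvkqfre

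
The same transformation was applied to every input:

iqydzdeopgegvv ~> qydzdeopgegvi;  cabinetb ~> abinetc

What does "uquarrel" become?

quarreu

The rule is to delete the last character, then move the first character to the end.
Starting from "uquarrel": after the first operation, "uquarre"; after the second, "quarreu".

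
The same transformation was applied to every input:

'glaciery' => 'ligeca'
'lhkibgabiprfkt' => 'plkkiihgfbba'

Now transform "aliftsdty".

tslifda

In each case the input is transformed by: sort the characters into reverse alphabetical order, then delete the first 2 characters.
"aliftsdty" → "tslifda".
(Check on "lhkibgabiprfkt": → "trplkkiihgfbba" → "plkkiihgfbba" ✓)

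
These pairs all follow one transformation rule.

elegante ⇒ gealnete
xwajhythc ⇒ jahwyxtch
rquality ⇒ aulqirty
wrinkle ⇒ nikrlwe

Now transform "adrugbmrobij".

The pattern: move the first 3 characters to the end (rotate left by 3), then take characters alternately from the front and the back (1st, last, 2nd, 2nd-last, ...).
"adrugbmrobij" → "urgdbamjriob".
(Check on "rquality": → "alityrqu" → "aulqirty" ✓)

urgdbamjriob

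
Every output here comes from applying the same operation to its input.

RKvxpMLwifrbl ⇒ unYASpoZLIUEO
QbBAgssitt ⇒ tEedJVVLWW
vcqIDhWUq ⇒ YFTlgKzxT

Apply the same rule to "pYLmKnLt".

SboPnQoW

Each output is the input with this applied: shift every letter 3 places forward in the alphabet (wrapping around), then flip the case of every letter.
For "pYLmKnLt", step one produces "sBOpNqOw"; step two turns that into "SboPnQoW".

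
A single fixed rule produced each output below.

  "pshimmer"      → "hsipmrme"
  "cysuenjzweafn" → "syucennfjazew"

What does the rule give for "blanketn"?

alnbknet

The rule is to move the first 2 characters to the end (rotate left by 2), then take characters alternately from the front and the back (1st, last, 2nd, 2nd-last, ...).
"blanketn" → "anketnbl" → "alnbknet".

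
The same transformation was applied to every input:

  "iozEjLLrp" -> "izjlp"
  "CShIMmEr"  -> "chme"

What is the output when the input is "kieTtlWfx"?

The pattern: keep every other character starting from the first (positions 1st, 3rd, 5th, ...), then convert every letter to lowercase.
Applying both steps to "kieTtlWfx": "ketWx", then "ketwx".

ketwx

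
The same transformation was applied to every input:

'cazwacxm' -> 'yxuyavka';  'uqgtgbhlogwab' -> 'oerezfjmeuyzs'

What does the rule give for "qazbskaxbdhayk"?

yxzqiyvzbfywio

Looking at the pairs, the operation is to shift every letter 2 places backward in the alphabet (wrapping around), then move the first character to the end.
Applying both steps to "qazbskaxbdhayk": "oyxzqiyvzbfywi", then "yxzqiyvzbfywio".
(Check on "uqgtgbhlogwab": → "soerezfjmeuyz" → "oerezfjmeuyzs" ✓)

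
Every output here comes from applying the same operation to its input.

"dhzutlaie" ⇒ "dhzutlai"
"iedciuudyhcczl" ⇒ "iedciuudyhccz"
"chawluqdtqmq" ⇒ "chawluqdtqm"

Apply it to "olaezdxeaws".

olaezdxeaw

Rule — delete the last character.
For "olaezdxeaws" the result is "olaezdxeaw".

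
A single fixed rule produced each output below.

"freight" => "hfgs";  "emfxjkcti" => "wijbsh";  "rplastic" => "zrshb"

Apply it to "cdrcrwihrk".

What's happening: delete the first 3 characters, then shift every letter 1 place backward in the alphabet (wrapping around).
Working it through for "cdrcrwihrk": intermediate "crwihrk", final "bqvhgqj".

bqvhgqj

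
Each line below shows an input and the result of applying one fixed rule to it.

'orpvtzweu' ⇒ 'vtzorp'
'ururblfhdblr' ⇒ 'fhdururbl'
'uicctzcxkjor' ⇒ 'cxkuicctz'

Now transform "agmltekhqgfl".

The pattern: delete the last 3 characters, then move the last 3 characters to the front (rotate right by 3).
Working it through for "agmltekhqgfl": intermediate "agmltekhq", final "khqagmlte".

khqagmlte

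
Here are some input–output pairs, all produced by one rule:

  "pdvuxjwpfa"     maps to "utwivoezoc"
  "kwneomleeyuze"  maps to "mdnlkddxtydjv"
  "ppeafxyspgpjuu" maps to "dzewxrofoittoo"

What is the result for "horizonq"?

qhynmpgn

Looking at the pairs, the operation is to shift every letter 1 place backward in the alphabet (wrapping around), then move the first 2 characters to the end (rotate left by 2).
For "horizonq" the result is "qhynmpgn".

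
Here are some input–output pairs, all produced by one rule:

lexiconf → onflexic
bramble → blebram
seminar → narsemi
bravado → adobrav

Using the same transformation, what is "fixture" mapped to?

urefixt

The rule is to move the last 3 characters to the front (rotate right by 3).
"fixture" → "urefixt".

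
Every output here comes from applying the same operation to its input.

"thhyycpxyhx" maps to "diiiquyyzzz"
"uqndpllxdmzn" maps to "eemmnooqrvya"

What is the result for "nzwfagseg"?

bfghhotxa

Each output is the input with this applied: sort the characters into alphabetical order, then shift every letter 1 place forward in the alphabet (wrapping around).
"nzwfagseg" → "aefggnswz" → "bfghhotxa".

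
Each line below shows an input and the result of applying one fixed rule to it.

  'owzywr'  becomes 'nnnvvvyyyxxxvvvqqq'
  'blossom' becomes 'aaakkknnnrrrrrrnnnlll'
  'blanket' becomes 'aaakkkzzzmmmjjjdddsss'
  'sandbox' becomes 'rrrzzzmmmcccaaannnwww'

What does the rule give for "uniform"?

tttmmmhhheeennnqqqlll

What's happening: shift every letter 1 place backward in the alphabet (wrapping around), then repeat every character 3 times.
For "uniform", step one produces "tmhenql"; step two turns that into "tttmmmhhheeennnqqqlll".
(Check on "owzywr": → "nvyxvq" → "nnnvvvyyyxxxvvvqqq" ✓)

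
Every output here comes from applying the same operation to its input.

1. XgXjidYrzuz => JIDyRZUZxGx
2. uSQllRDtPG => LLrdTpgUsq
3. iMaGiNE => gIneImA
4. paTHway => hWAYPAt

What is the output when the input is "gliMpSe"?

Rule — flip the case of every letter, then move the first 3 characters to the end (rotate left by 3).
Applying both steps to "gliMpSe": "GLImPsE", then "mPsEGLI".
(Check on "uSQllRDtPG": → "UsqLLrdTpg" → "LLrdTpgUsq" ✓)

mPsEGLI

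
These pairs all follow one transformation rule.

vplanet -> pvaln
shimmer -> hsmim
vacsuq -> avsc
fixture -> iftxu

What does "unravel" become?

The pattern: delete the last 2 characters, then swap each adjacent pair of characters (1↔2, 3↔4, ...).
For "unravel", step one produces "unrav"; step two turns that into "nuarv".

nuarv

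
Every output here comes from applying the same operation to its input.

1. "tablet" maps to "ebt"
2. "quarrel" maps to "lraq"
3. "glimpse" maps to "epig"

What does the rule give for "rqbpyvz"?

zybr

Each output is the input with this applied: keep every other character starting from the first (positions 1st, 3rd, 5th, ...), then reverse the string.
"rqbpyvz" → "rbyz" → "zybr".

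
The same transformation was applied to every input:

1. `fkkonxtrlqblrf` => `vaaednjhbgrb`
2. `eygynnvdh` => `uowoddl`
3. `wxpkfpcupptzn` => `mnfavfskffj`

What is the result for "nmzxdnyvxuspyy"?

dcpntdolnkif

The pattern: shift every letter 10 places backward in the alphabet (wrapping around), then delete the last 2 characters.
On "nmzxdnyvxuspyy": the first step gives "dcpntdolnkifoo", and the second then gives "dcpntdolnkif".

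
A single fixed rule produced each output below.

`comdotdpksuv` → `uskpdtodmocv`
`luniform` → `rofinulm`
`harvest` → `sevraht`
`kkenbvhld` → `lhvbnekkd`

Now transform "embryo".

In each case the input is transformed by: reverse the string, then move the first character to the end.
On "embryo": the first step gives "oyrbme", and the second then gives "yrbmeo".

yrbmeo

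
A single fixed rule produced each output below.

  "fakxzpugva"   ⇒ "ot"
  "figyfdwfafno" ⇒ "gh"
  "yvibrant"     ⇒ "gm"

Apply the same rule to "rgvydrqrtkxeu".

xn

Each output is the input with this applied: shift every letter 7 places backward in the alphabet (wrapping around), then keep only the last 2 characters.
Working it through for "rgvydrqrtkxeu": intermediate "kzorwkjkmdqxn", final "xn".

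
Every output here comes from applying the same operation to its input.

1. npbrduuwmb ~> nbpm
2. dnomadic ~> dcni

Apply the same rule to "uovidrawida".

uaod

The rule is to take characters alternately from the front and the back (1st, last, 2nd, 2nd-last, ...), then keep only the first 4 characters.
Starting from "uovidrawida": after the first operation, "uaodviiwdar"; after the second, "uaod".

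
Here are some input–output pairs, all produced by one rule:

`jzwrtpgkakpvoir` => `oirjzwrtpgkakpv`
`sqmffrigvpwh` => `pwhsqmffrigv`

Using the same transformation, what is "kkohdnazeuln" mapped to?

ulnkkohdnaze

The pattern: move the last 3 characters to the front (rotate right by 3).
So "kkohdnazeuln" becomes "ulnkkohdnaze".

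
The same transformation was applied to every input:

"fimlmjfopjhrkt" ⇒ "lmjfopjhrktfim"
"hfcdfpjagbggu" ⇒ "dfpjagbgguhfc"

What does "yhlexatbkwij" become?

exatbkwijyhl

In each case the input is transformed by: move the first 3 characters to the end (rotate left by 3).
So "yhlexatbkwij" becomes "exatbkwijyhl".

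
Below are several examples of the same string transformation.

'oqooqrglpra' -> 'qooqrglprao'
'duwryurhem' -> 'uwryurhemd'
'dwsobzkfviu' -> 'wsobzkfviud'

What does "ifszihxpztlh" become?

The pattern: move the first character to the end.
Applying that to "ifszihxpztlh" gives "fszihxpztlhi".

fszihxpztlhi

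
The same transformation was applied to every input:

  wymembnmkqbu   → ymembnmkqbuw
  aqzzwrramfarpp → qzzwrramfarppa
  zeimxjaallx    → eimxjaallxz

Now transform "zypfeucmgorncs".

The transformation: move the first character to the end.
Applying that to "zypfeucmgorncs" gives "ypfeucmgorncsz".

ypfeucmgorncsz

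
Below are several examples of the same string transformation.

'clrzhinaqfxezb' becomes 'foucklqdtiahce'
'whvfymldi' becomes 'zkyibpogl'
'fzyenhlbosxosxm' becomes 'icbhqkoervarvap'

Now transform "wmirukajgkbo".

The transformation: shift every letter 3 places forward in the alphabet (wrapping around).
For "wmirukajgkbo" the result is "zpluxndmjner".

zpluxndmjner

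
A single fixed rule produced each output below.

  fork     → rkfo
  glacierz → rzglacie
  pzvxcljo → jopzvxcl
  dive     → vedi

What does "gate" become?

The transformation: move the last 2 characters to the front (rotate right by 2).
Applying that to "gate" gives "tega".

tega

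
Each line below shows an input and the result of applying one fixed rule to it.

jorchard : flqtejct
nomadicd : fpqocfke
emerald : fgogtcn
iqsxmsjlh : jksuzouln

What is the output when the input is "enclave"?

ggpencx

In each case the input is transformed by: move the last character to the front, then shift every letter 2 places forward in the alphabet (wrapping around).
For "enclave", step one produces "eenclav"; step two turns that into "ggpencx".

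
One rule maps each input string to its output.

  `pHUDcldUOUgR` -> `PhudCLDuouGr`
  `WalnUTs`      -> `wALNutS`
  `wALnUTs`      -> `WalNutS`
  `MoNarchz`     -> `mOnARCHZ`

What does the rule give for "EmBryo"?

eMbRYO

The rule is to flip the case of every letter.
So "EmBryo" becomes "eMbRYO".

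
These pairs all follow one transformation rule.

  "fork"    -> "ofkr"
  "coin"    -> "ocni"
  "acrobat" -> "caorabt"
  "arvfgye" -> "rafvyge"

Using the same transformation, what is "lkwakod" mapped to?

klawokd

What's happening: swap each adjacent pair of characters (1↔2, 3↔4, ...).
For "lkwakod" the result is "klawokd".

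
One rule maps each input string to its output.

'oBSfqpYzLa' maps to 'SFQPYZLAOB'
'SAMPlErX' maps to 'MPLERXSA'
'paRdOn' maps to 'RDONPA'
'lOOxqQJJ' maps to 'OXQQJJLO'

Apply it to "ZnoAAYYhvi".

The transformation: move the first 2 characters to the end (rotate left by 2), then convert every letter to uppercase.
On "ZnoAAYYhvi" that produces "OAAYYHVIZN".

OAAYYHVIZN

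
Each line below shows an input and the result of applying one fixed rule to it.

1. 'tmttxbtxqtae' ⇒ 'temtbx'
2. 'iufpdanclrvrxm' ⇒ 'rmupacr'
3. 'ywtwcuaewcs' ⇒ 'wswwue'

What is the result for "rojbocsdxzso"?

What's happening: move the last 3 characters to the front (rotate right by 3), then keep every other character starting from the first (positions 1st, 3rd, 5th, ...).
Starting from "rojbocsdxzso": after the first operation, "zsorojbocsdx"; after the second, "zoobcd".

zoobcd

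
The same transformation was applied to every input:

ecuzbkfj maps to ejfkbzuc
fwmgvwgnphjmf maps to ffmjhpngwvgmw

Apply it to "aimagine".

What's happening: reverse the string, then move the last character to the front.
For "aimagine", step one produces "enigamia"; step two turns that into "aenigami".

aenigami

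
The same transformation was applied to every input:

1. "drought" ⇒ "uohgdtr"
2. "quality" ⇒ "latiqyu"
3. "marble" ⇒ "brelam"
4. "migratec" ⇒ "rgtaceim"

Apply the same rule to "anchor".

hcrona

What's happening: move the first 2 characters to the end (rotate left by 2), then swap each adjacent pair of characters (1↔2, 3↔4, ...).
Applying both steps to "anchor": "choran", then "hcrona".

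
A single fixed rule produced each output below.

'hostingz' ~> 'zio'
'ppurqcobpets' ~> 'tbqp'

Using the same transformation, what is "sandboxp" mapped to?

pba

Rule — keep one character in every 3, starting at position 2 (positions 2nd, 5th, 8th, ...), then reverse the string.
Working it through for "sandboxp": intermediate "abp", final "pba".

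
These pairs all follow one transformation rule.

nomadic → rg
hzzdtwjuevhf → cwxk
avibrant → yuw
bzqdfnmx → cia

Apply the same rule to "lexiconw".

The transformation: keep one character in every 3, starting at position 2 (positions 2nd, 5th, 8th, ...), then shift every letter 3 places forward in the alphabet (wrapping around).
Starting from "lexiconw": after the first operation, "ecw"; after the second, "hfz".

hfz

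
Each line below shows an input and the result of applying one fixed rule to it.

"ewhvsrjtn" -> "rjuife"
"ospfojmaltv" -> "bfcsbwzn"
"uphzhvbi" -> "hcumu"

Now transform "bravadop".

oenin

Each output is the input with this applied: delete the last 3 characters, then shift every letter 13 places forward in the alphabet (wrapping around) — i.e. ROT13.
Doing the same to "bravadop": "oenin".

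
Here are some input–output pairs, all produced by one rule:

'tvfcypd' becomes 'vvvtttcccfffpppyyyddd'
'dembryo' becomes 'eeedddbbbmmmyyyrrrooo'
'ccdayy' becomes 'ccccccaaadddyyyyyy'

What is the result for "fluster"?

Looking at the pairs, the operation is to swap each adjacent pair of characters (1↔2, 3↔4, ...), then repeat every character 3 times.
For "fluster", step one produces "lfsuetr"; step two turns that into "lllfffsssuuueeetttrrr".

lllfffsssuuueeetttrrr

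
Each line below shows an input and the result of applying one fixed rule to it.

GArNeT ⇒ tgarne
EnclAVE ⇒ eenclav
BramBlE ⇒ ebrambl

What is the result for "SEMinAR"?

Rule — move the last character to the front, then convert every letter to lowercase.
On "SEMinAR": the first step gives "RSEMinA", and the second then gives "rsemina".

rsemina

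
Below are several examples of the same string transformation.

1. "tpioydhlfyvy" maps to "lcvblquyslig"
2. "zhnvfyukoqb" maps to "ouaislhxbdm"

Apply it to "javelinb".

What's happening: shift every letter 13 places forward in the alphabet (wrapping around) — i.e. ROT13, then swap the first and last characters.
For "javelinb", step one produces "wniryvao"; step two turns that into "oniryvaw".

oniryvaw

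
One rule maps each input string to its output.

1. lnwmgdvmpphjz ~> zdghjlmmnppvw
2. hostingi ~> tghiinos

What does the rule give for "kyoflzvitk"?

zfikklotvy

What's happening: sort the characters into alphabetical order, then move the last character to the front.
Starting from "kyoflzvitk": after the first operation, "fikklotvyz"; after the second, "zfikklotvy".
(Check on "lnwmgdvmpphjz": → "dghjlmmnppvwz" → "zdghjlmmnppvw" ✓)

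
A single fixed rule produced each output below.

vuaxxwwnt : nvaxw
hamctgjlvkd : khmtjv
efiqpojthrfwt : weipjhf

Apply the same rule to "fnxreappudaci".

Looking at the pairs, the operation is to move the last 2 characters to the front (rotate right by 2), then keep every other character starting from the first (positions 1st, 3rd, 5th, ...).
On "fnxreappudaci" that produces "cfxepua".

cfxepua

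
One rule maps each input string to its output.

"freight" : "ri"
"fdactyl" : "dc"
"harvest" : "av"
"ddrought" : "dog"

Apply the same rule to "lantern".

Looking at the pairs, the operation is to keep every other character starting from the second (positions 2nd, 4th, 6th, ...), then delete the last character.
On "lantern": the first step gives "atr", and the second then gives "at".

at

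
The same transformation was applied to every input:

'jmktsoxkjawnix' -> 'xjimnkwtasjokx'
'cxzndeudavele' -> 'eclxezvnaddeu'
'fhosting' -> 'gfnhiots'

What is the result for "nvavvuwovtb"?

In each case the input is transformed by: take characters alternately from the front and the back (1st, last, 2nd, 2nd-last, ...), then swap each adjacent pair of characters (1↔2, 3↔4, ...).
For "nvavvuwovtb", step one produces "nbvtavvovwu"; step two turns that into "bntvvaovwvu".

bntvvaovwvu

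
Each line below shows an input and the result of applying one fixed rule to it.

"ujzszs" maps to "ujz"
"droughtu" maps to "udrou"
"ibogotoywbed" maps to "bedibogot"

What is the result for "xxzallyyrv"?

rvxxzal

Each output is the input with this applied: swap the front and back halves of the string, then delete the first 3 characters.
"xxzallyyrv" → "lyyrvxxzal" → "rvxxzal".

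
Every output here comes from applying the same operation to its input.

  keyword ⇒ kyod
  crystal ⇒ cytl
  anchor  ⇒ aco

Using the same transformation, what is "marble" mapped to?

mrl

The pattern: keep every other character starting from the first (positions 1st, 3rd, 5th, ...).
For "marble" the result is "mrl".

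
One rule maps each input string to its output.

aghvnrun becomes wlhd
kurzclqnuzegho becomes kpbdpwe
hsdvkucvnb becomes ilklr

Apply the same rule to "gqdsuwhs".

gimi

Rule — keep every other character starting from the second (positions 2nd, 4th, 6th, ...), then shift every letter 10 places backward in the alphabet (wrapping around).
Starting from "gqdsuwhs": after the first operation, "qsws"; after the second, "gimi".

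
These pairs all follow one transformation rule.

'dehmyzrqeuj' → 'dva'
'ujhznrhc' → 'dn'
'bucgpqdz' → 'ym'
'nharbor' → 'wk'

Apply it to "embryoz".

xk

Rule — keep one character in every 3, starting at position 3 (positions 3rd, 6th, 9th, ...), then shift every letter 4 places backward in the alphabet (wrapping around).
Working it through for "embryoz": intermediate "bo", final "xk".
(Check on "dehmyzrqeuj": → "hze" → "dva" ✓)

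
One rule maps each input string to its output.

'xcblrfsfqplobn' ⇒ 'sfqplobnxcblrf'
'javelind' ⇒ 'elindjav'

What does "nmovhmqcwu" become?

hmqcwunmov

The pattern: move the last character to the front, then swap the front and back halves of the string.
Applying both steps to "nmovhmqcwu": "unmovhmqcw", then "hmqcwunmov".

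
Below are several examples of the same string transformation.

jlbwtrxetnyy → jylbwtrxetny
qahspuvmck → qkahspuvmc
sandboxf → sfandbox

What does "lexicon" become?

The transformation: swap the first and last characters, then move the last character to the front.
"lexicon" → "nexicol" → "lnexico".

lnexico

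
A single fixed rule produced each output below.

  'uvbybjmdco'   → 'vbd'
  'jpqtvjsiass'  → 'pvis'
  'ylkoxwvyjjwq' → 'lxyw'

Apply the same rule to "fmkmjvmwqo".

What's happening: keep one character in every 3, starting at position 2 (positions 2nd, 5th, 8th, ...).
On "fmkmjvmwqo" that produces "mjw".

mjw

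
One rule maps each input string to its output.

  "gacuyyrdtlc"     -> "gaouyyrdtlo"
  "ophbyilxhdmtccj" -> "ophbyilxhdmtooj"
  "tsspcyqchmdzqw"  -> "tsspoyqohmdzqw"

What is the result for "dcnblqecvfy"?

donblqeovfy

What's happening: replace every "c" with "o".
For "dcnblqecvfy" the result is "donblqeovfy".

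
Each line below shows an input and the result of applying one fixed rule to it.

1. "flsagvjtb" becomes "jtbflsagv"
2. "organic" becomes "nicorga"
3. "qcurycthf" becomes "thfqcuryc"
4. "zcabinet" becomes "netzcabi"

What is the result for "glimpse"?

pseglim

In each case the input is transformed by: move the last 3 characters to the front (rotate right by 3).
Applying that to "glimpse" gives "pseglim".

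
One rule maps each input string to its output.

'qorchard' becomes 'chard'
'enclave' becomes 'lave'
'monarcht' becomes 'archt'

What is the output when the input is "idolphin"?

lphin

The transformation: delete the first 3 characters.
Applying that to "idolphin" gives "lphin".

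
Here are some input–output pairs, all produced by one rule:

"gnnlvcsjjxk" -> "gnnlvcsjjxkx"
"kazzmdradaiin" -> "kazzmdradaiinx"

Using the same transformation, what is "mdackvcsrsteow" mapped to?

mdackvcsrsteowx

In each case the input is transformed by: append "x".
"mdackvcsrsteow" → "mdackvcsrsteowx".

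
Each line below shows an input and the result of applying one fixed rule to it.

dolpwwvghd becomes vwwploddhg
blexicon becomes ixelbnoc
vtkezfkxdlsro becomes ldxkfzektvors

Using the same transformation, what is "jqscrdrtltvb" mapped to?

ltrdrcsqjbvt

Looking at the pairs, the operation is to reverse the string, then move the first 3 characters to the end (rotate left by 3).
Applying that to "jqscrdrtltvb" gives "ltrdrcsqjbvt".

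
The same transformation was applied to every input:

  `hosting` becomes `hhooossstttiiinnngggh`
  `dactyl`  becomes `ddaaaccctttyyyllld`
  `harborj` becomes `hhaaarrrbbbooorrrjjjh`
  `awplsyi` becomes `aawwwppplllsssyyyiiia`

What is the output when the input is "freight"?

What's happening: repeat every character 3 times, then move the first character to the end.
On "freight": the first step gives "fffrrreeeiiiggghhhttt", and the second then gives "ffrrreeeiiiggghhhtttf".

ffrrreeeiiiggghhhtttf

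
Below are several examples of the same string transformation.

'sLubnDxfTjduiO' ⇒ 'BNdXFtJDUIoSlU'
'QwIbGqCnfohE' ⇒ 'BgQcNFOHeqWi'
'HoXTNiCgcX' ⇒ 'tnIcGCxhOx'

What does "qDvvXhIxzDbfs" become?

VxHiXZdBFSQdV

Each output is the input with this applied: move the first 3 characters to the end (rotate left by 3), then flip the case of every letter.
"qDvvXhIxzDbfs" → "vXhIxzDbfsqDv" → "VxHiXZdBFSQdV".
(Check on "HoXTNiCgcX": → "TNiCgcXHoX" → "tnIcGCxhOx" ✓)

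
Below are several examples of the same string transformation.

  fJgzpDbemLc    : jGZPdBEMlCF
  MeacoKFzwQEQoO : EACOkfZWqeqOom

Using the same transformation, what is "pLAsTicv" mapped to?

The transformation: flip the case of every letter, then move the first character to the end.
For "pLAsTicv" the result is "laStICVP".

laStICVP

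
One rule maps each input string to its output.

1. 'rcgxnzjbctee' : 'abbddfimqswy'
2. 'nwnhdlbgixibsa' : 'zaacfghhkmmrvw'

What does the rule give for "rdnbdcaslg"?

Each output is the input with this applied: sort the characters into alphabetical order, then shift every letter 1 place backward in the alphabet (wrapping around).
Applying both steps to "rdnbdcaslg": "abcddglnrs", then "zabccfkmqr".

zabccfkmqr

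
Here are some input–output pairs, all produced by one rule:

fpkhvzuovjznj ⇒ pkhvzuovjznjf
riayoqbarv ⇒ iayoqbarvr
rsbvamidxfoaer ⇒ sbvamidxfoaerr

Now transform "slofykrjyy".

lofykrjyys

Each output is the input with this applied: move the first character to the end.
On "slofykrjyy" that produces "lofykrjyys".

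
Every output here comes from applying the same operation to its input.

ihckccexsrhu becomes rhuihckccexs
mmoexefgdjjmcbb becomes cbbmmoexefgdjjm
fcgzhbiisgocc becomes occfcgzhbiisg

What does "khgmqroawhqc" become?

Each output is the input with this applied: move the last 3 characters to the front (rotate right by 3).
Applying that to "khgmqroawhqc" gives "hqckhgmqroaw".

hqckhgmqroaw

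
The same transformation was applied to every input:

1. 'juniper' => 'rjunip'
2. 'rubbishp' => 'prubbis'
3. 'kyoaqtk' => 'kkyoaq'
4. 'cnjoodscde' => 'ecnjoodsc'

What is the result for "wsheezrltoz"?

The rule is to move the last 2 characters to the front (rotate right by 2), then delete the first character.
Doing the same to "wsheezrltoz": "zwsheezrlt".

zwsheezrlt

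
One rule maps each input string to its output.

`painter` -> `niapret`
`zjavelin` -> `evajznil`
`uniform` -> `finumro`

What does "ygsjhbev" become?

hjsgyveb

The rule is to move the last 3 characters to the front (rotate right by 3), then reverse the string.
Applying that to "ygsjhbev" gives "hjsgyveb".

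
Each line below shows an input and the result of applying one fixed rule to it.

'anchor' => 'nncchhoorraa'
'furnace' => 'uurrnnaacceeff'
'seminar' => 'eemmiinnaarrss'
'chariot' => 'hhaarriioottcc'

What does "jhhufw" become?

hhhhuuffwwjj

Each output is the input with this applied: move the first character to the end, then double every character.
"jhhufw" → "hhufwj" → "hhhhuuffwwjj".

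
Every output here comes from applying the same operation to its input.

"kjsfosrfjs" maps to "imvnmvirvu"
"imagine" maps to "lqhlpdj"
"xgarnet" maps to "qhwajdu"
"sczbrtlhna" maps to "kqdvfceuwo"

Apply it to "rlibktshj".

Looking at the pairs, the operation is to move the last 3 characters to the front (rotate right by 3), then shift every letter 3 places forward in the alphabet (wrapping around).
Starting from "rlibktshj": after the first operation, "shjrlibkt"; after the second, "vkmuolenw".

vkmuolenw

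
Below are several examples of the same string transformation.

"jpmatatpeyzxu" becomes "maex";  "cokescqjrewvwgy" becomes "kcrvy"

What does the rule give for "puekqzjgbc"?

Each output is the input with this applied: keep one character in every 3, starting at position 3 (positions 3rd, 6th, 9th, ...).
So "puekqzjgbc" becomes "ezb".

ezb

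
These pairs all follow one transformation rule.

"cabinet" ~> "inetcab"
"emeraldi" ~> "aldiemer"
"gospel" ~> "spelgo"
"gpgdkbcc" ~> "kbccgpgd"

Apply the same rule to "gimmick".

Looking at the pairs, the operation is to move the last character to the front, then move the last 3 characters to the front (rotate right by 3).
Starting from "gimmick": after the first operation, "kgimmic"; after the second, "mickgim".

mickgim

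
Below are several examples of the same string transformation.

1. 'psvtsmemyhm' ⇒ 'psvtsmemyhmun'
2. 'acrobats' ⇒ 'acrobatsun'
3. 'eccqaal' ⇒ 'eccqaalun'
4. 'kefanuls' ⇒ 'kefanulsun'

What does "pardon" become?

The transformation: append "un".
Applying that to "pardon" gives "pardonun".

pardonun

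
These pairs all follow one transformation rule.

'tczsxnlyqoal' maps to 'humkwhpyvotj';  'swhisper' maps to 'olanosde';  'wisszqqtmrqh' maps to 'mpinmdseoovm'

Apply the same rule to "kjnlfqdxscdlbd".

toyzhxzgfjhbmz

What's happening: swap the front and back halves of the string, then shift every letter 4 places backward in the alphabet (wrapping around).
Applying both steps to "kjnlfqdxscdlbd": "xscdlbdkjnlfqd", then "toyzhxzgfjhbmz".
(Check on "wisszqqtmrqh": → "qtmrqhwisszq" → "mpinmdseoovm" ✓)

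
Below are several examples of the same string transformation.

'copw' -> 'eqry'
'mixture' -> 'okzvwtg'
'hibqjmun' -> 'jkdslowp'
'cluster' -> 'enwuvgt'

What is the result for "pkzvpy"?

The transformation: shift every letter 2 places forward in the alphabet (wrapping around).
Applying that to "pkzvpy" gives "rmbxra".

rmbxra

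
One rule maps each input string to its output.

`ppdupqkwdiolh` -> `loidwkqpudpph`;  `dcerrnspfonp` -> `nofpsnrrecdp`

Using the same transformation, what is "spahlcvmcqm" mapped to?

Looking at the pairs, the operation is to move the last character to the front, then reverse the string.
Working it through for "spahlcvmcqm": intermediate "mspahlcvmcq", final "qcmvclhapsm".

qcmvclhapsm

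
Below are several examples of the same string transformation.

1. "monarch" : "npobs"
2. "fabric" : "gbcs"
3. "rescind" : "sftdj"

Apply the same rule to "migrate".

njhsb

In each case the input is transformed by: shift every letter 1 place forward in the alphabet (wrapping around), then delete the last 2 characters.
Working it through for "migrate": intermediate "njhsbuf", final "njhsb".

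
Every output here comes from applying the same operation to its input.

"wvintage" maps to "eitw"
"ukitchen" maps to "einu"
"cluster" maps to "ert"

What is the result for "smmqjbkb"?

In each case the input is transformed by: sort the characters into alphabetical order, then keep every other character starting from the second (positions 2nd, 4th, 6th, ...).
Working it through for "smmqjbkb": intermediate "bbjkmmqs", final "bkms".

bkms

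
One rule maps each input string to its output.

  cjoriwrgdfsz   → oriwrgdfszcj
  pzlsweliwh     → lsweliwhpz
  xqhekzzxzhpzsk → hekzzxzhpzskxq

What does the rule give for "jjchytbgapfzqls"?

The transformation: move the first 2 characters to the end (rotate left by 2).
"jjchytbgapfzqls" → "chytbgapfzqlsjj".

chytbgapfzqlsjj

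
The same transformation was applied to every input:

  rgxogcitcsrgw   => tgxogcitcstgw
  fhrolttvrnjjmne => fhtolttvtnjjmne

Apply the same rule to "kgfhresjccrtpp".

What's happening: replace every "r" with "t".
Applying that to "kgfhresjccrtpp" gives "kgfhtesjccttpp".

kgfhtesjccttpp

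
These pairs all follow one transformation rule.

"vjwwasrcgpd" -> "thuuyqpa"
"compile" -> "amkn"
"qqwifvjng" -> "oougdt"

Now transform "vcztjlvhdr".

taxrhjt

Each output is the input with this applied: delete the last 3 characters, then shift every letter 2 places backward in the alphabet (wrapping around).
"vcztjlvhdr" → "vcztjlv" → "taxrhjt".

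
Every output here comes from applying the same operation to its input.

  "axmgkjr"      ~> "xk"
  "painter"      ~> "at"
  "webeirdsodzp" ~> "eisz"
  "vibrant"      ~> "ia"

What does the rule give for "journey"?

on

Each output is the input with this applied: keep one character in every 3, starting at position 2 (positions 2nd, 5th, 8th, ...).
So "journey" becomes "on".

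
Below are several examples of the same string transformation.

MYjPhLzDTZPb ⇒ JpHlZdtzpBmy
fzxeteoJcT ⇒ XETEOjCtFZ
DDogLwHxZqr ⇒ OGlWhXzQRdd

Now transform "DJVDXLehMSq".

The pattern: flip the case of every letter, then move the first 2 characters to the end (rotate left by 2).
For "DJVDXLehMSq", step one produces "djvdxlEHmsQ"; step two turns that into "vdxlEHmsQdj".

vdxlEHmsQdj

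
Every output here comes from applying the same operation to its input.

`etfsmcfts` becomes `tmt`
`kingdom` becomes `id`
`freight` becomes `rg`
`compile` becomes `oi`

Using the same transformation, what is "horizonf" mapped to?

ozf

Each output is the input with this applied: keep one character in every 3, starting at position 2 (positions 2nd, 5th, 8th, ...).
Applying that to "horizonf" gives "ozf".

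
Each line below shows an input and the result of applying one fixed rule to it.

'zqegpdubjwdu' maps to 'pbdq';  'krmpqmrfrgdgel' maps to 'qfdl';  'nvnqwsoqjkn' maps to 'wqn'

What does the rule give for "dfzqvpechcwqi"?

vcwd

Looking at the pairs, the operation is to move the first 2 characters to the end (rotate left by 2), then keep one character in every 3, starting at position 3 (positions 3rd, 6th, 9th, ...).
On "dfzqvpechcwqi": the first step gives "zqvpechcwqidf", and the second then gives "vcwd".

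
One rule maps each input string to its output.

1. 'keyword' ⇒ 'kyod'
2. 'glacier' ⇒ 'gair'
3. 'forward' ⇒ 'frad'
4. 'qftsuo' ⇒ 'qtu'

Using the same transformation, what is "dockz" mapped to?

dcz

The transformation: keep every other character starting from the first (positions 1st, 3rd, 5th, ...).
For "dockz" the result is "dcz".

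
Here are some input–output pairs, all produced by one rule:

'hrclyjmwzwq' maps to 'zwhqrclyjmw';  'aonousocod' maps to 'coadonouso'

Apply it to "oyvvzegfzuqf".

Rule — swap the first and last characters, then move the last 3 characters to the front (rotate right by 3).
Starting from "oyvvzegfzuqf": after the first operation, "fyvvzegfzuqo"; after the second, "uqofyvvzegfz".

uqofyvvzegfz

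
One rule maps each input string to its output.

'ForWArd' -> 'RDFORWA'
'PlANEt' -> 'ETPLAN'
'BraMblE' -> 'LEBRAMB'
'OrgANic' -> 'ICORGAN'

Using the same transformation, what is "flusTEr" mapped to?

The transformation: move the last 2 characters to the front (rotate right by 2), then convert every letter to uppercase.
Working it through for "flusTEr": intermediate "ErflusT", final "ERFLUST".
(Check on "BraMblE": → "lEBraMb" → "LEBRAMB" ✓)

ERFLUST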